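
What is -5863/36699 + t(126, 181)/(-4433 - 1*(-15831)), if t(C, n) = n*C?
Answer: 29620420/16088277 ≈ 1.8411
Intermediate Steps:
t(C, n) = C*n
-5863/36699 + t(126, 181)/(-4433 - 1*(-15831)) = -5863/36699 + (126*181)/(-4433 - 1*(-15831)) = -5863*1/36699 + 22806/(-4433 + 15831) = -451/2823 + 22806/11398 = -451/2823 + 22806*(1/11398) = -451/2823 + 11403/5699 = 29620420/16088277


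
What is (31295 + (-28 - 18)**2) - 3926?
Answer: 29485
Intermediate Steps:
(31295 + (-28 - 18)**2) - 3926 = (31295 + (-46)**2) - 3926 = (31295 + 2116) - 3926 = 33411 - 3926 = 29485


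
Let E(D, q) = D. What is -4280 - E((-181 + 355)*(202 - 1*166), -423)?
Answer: -10544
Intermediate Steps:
-4280 - E((-181 + 355)*(202 - 1*166), -423) = -4280 - (-181 + 355)*(202 - 1*166) = -4280 - 174*(202 - 166) = -4280 - 174*36 = -4280 - 1*6264 = -4280 - 6264 = -10544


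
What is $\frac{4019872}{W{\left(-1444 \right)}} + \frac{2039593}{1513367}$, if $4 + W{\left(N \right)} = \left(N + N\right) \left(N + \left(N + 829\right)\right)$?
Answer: $\frac{4552938242277}{2249766842099} \approx 2.0237$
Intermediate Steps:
$W{\left(N \right)} = -4 + 2 N \left(829 + 2 N\right)$ ($W{\left(N \right)} = -4 + \left(N + N\right) \left(N + \left(N + 829\right)\right) = -4 + 2 N \left(N + \left(829 + N\right)\right) = -4 + 2 N \left(829 + 2 N\right)$)
$\frac{4019872}{W{\left(-1444 \right)}} + \frac{2039593}{1513367} = \frac{4019872}{-4 + 4 \left(-1444\right)^{2} + 1658 \left(-1444\right)} + \frac{2039593}{1513367} = \frac{4019872}{-4 + 4 \cdot 2085136 - 2394152} + 2039593 \cdot \frac{1}{1513367} = \frac{4019872}{-4 + 8340544 - 2394152} + \frac{2039593}{1513367} = \frac{4019872}{5946388} + \frac{2039593}{1513367} = 4019872 \cdot \frac{1}{5946388} + \frac{2039593}{1513367} = \frac{1004968}{1486597} + \frac{2039593}{1513367} = \frac{4552938242277}{2249766842099}$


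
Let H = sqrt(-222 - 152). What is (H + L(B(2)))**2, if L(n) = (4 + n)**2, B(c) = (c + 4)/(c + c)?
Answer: 8657/16 + 121*I*sqrt(374)/2 ≈ 541.06 + 1170.0*I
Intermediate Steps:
B(c) = (4 + c)/(2*c) (B(c) = (4 + c)/((2*c)) = (4 + c)*(1/(2*c)) = (4 + c)/(2*c))
H = I*sqrt(374) (H = sqrt(-374) = I*sqrt(374) ≈ 19.339*I)
(H + L(B(2)))**2 = (I*sqrt(374) + (4 + (1/2)*(4 + 2)/2)**2)**2 = (I*sqrt(374) + (4 + (1/2)*(1/2)*6)**2)**2 = (I*sqrt(374) + (4 + 3/2)**2)**2 = (I*sqrt(374) + (11/2)**2)**2 = (I*sqrt(374) + 121/4)**2 = (121/4 + I*sqrt(374))**2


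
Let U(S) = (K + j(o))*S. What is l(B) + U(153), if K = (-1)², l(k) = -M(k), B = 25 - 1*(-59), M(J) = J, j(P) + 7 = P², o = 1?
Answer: -849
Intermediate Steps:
j(P) = -7 + P²
B = 84 (B = 25 + 59 = 84)
l(k) = -k
K = 1
U(S) = -5*S (U(S) = (1 + (-7 + 1²))*S = (1 + (-7 + 1))*S = (1 - 6)*S = -5*S)
l(B) + U(153) = -1*84 - 5*153 = -84 - 765 = -849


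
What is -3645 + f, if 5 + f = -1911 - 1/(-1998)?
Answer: -11110877/1998 ≈ -5561.0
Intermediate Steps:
f = -3828167/1998 (f = -5 + (-1911 - 1/(-1998)) = -5 + (-1911 - 1*(-1/1998)) = -5 + (-1911 + 1/1998) = -5 - 3818177/1998 = -3828167/1998 ≈ -1916.0)
-3645 + f = -3645 - 3828167/1998 = -11110877/1998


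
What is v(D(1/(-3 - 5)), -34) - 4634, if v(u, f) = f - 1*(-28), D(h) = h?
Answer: -4640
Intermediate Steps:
v(u, f) = 28 + f (v(u, f) = f + 28 = 28 + f)
v(D(1/(-3 - 5)), -34) - 4634 = (28 - 34) - 4634 = -6 - 4634 = -4640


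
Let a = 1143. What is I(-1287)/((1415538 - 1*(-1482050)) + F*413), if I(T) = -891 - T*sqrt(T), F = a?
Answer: -891/3369647 + 3861*I*sqrt(143)/3369647 ≈ -0.00026442 + 0.013702*I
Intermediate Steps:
F = 1143
I(T) = -891 - T**(3/2)
I(-1287)/((1415538 - 1*(-1482050)) + F*413) = (-891 - (-1287)**(3/2))/((1415538 - 1*(-1482050)) + 1143*413) = (-891 - (-3861)*I*sqrt(143))/((1415538 + 1482050) + 472059) = (-891 + 3861*I*sqrt(143))/(2897588 + 472059) = (-891 + 3861*I*sqrt(143))/3369647 = (-891 + 3861*I*sqrt(143))*(1/3369647) = -891/3369647 + 3861*I*sqrt(143)/3369647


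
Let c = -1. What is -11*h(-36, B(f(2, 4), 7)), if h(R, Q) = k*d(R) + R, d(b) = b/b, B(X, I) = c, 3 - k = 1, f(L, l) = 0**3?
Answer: 374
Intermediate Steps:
f(L, l) = 0
k = 2 (k = 3 - 1*1 = 3 - 1 = 2)
B(X, I) = -1
d(b) = 1
h(R, Q) = 2 + R (h(R, Q) = 2*1 + R = 2 + R)
-11*h(-36, B(f(2, 4), 7)) = -11*(2 - 36) = -11*(-34) = 374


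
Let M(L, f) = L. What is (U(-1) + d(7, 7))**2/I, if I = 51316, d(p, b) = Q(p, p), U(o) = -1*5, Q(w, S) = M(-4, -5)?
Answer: 81/51316 ≈ 0.0015785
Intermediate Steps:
Q(w, S) = -4
U(o) = -5
d(p, b) = -4
(U(-1) + d(7, 7))**2/I = (-5 - 4)**2/51316 = (-9)**2*(1/51316) = 81*(1/51316) = 81/51316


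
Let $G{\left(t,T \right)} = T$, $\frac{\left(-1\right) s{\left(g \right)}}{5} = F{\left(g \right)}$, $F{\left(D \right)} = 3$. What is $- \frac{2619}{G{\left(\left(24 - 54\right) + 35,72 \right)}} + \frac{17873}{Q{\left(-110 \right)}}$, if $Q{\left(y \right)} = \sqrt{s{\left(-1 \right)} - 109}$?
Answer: $- \frac{291}{8} - \frac{17873 i \sqrt{31}}{62} \approx -36.375 - 1605.0 i$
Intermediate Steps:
$s{\left(g \right)} = -15$ ($s{\left(g \right)} = \left(-5\right) 3 = -15$)
$Q{\left(y \right)} = 2 i \sqrt{31}$ ($Q{\left(y \right)} = \sqrt{-15 - 109} = \sqrt{-124} = 2 i \sqrt{31}$)
$- \frac{2619}{G{\left(\left(24 - 54\right) + 35,72 \right)}} + \frac{17873}{Q{\left(-110 \right)}} = - \frac{2619}{72} + \frac{17873}{2 i \sqrt{31}} = \left(-2619\right) \frac{1}{72} + 17873 \left(- \frac{i \sqrt{31}}{62}\right) = - \frac{291}{8} - \frac{17873 i \sqrt{31}}{62}$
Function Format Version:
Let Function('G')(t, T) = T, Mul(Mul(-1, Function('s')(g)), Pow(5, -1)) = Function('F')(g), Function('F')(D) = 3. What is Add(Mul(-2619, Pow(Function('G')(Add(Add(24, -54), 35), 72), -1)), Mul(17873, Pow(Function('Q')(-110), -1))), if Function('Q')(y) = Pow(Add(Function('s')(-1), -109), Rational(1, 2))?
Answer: Add(Rational(-291, 8), Mul(Rational(-17873, 62), I, Pow(31, Rational(1, 2)))) ≈ Add(-36.375, Mul(-1605.0, I))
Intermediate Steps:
Function('s')(g) = -15 (Function('s')(g) = Mul(-5, 3) = -15)
Function('Q')(y) = Mul(2, I, Pow(31, Rational(1, 2))) (Function('Q')(y) = Pow(Add(-15, -109), Rational(1, 2)) = Pow(-124, Rational(1, 2)) = Mul(2, I, Pow(31, Rational(1, 2))))
Add(Mul(-2619, Pow(Function('G')(Add(Add(24, -54), 35), 72), -1)), Mul(17873, Pow(Function('Q')(-110), -1))) = Add(Mul(-2619, Pow(72, -1)), Mul(17873, Pow(Mul(2, I, Pow(31, Rational(1, 2))), -1))) = Add(Mul(-2619, Rational(1, 72)), Mul(17873, Mul(Rational(-1, 62), I, Pow(31, Rational(1, 2))))) = Add(Rational(-291, 8), Mul(Rational(-17873, 62), I, Pow(31, Rational(1, 2))))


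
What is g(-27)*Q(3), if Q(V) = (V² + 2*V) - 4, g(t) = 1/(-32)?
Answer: -11/32 ≈ -0.34375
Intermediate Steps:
g(t) = -1/32
Q(V) = -4 + V² + 2*V
g(-27)*Q(3) = -(-4 + 3² + 2*3)/32 = -(-4 + 9 + 6)/32 = -1/32*11 = -11/32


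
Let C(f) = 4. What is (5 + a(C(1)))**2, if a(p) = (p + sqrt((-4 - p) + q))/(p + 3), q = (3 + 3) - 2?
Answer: 1517/49 + 156*I/49 ≈ 30.959 + 3.1837*I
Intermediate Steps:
q = 4 (q = 6 - 2 = 4)
a(p) = (p + sqrt(-p))/(3 + p) (a(p) = (p + sqrt((-4 - p) + 4))/(p + 3) = (p + sqrt(-p))/(3 + p))
(5 + a(C(1)))**2 = (5 + (4 + sqrt(-1*4))/(3 + 4))**2 = (5 + (4 + sqrt(-4))/7)**2 = (5 + (4 + 2*I)/7)**2 = (5 + (4/7 + 2*I/7))**2 = (39/7 + 2*I/7)**2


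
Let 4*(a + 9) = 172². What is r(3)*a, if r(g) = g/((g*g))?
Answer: 7387/3 ≈ 2462.3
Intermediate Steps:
r(g) = 1/g (r(g) = g/(g²) = g/g² = 1/g)
a = 7387 (a = -9 + (¼)*172² = -9 + (¼)*29584 = -9 + 7396 = 7387)
r(3)*a = 7387/3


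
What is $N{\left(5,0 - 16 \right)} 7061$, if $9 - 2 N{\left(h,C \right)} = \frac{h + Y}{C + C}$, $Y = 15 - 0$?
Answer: $\frac{543697}{16} \approx 33981.0$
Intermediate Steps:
$Y = 15$ ($Y = 15 + 0 = 15$)
$N{\left(h,C \right)} = \frac{9}{2} - \frac{15 + h}{4 C}$ ($N{\left(h,C \right)} = \frac{9}{2} - \frac{\left(h + 15\right) \frac{1}{C + C}}{2} = \frac{9}{2} - \frac{\left(15 + h\right) \frac{1}{2 C}}{2} = \frac{9}{2} - \frac{\frac{1}{2} \frac{1}{C} \left(15 + h\right)}{2} = \frac{9}{2} - \frac{15 + h}{4 C}$)
$N{\left(5,0 - 16 \right)} 7061 = \frac{-15 - 5 + 18 \left(0 - 16\right)}{4 \left(0 - 16\right)} 7061 = \frac{-15 - 5 + 18 \left(-16\right)}{4 \left(-16\right)} 7061 = \frac{1}{4} \left(- \frac{1}{16}\right) \left(-15 - 5 - 288\right) 7061 = \frac{1}{4} \left(- \frac{1}{16}\right) \left(-308\right) 7061 = \frac{77}{16} \cdot 7061 = \frac{543697}{16}$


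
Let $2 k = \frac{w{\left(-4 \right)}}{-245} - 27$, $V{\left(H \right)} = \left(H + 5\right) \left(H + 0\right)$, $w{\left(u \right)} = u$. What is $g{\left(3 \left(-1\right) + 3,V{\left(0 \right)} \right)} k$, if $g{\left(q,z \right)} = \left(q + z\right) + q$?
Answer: $0$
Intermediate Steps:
$V{\left(H \right)} = H \left(5 + H\right)$ ($V{\left(H \right)} = \left(5 + H\right) H = H \left(5 + H\right)$)
$g{\left(q,z \right)} = z + 2 q$
$k = - \frac{6611}{490}$ ($k = \frac{- \frac{4}{-245} - 27}{2} = \frac{\left(-4\right) \left(- \frac{1}{245}\right) - 27}{2} = \frac{\frac{4}{245} - 27}{2} = \frac{1}{2} \left(- \frac{6611}{245}\right) = - \frac{6611}{490} \approx -13.492$)
$g{\left(3 \left(-1\right) + 3,V{\left(0 \right)} \right)} k = \left(0 \left(5 + 0\right) + 2 \left(3 \left(-1\right) + 3\right)\right) \left(- \frac{6611}{490}\right) = \left(0 \cdot 5 + 2 \left(-3 + 3\right)\right) \left(- \frac{6611}{490}\right) = \left(0 + 2 \cdot 0\right) \left(- \frac{6611}{490}\right) = \left(0 + 0\right) \left(- \frac{6611}{490}\right) = 0 \left(- \frac{6611}{490}\right) = 0$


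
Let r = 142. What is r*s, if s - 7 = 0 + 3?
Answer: 1420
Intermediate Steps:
s = 10 (s = 7 + (0 + 3) = 7 + 3 = 10)
r*s = 142*10 = 1420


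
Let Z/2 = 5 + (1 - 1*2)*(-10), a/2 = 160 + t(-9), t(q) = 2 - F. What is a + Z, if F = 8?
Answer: 338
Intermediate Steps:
t(q) = -6 (t(q) = 2 - 1*8 = 2 - 8 = -6)
a = 308 (a = 2*(160 - 6) = 2*154 = 308)
Z = 30 (Z = 2*(5 + (1 - 1*2)*(-10)) = 2*(5 + (1 - 2)*(-10)) = 2*(5 - 1*(-10)) = 2*(5 + 10) = 2*15 = 30)
a + Z = 308 + 30 = 338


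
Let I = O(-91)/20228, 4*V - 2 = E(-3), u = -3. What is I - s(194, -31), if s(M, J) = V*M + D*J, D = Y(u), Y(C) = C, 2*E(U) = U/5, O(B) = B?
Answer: -341259/1945 ≈ -175.45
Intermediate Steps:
E(U) = U/10 (E(U) = (U/5)/2 = U/10)
V = 17/40 (V = ½ + ((⅒)*(-3))/4 = ½ + (¼)*(-3/10) = ½ - 3/40 = 17/40 ≈ 0.42500)
D = -3
s(M, J) = -3*J + 17*M/40 (s(M, J) = 17*M/40 - 3*J = -3*J + 17*M/40)
I = -7/1556 (I = -91/20228 = -91*1/20228 = -7/1556 ≈ -0.0044987)
I - s(194, -31) = -7/1556 - (-3*(-31) + (17/40)*194) = -7/1556 - (93 + 1649/20) = -7/1556 - 1*3509/20 = -7/1556 - 3509/20 = -341259/1945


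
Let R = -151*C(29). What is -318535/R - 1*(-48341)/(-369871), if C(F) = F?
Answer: 117605173746/1619665109 ≈ 72.611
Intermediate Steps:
R = -4379 (R = -151*29 = -4379)
-318535/R - 1*(-48341)/(-369871) = -318535/(-4379) - 1*(-48341)/(-369871) = -318535*(-1/4379) + 48341*(-1/369871) = 318535/4379 - 48341/369871 = 117605173746/1619665109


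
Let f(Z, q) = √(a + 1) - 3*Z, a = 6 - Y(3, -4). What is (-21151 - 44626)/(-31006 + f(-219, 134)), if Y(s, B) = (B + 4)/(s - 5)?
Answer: 1996266173/921061794 + 65777*√7/921061794 ≈ 2.1675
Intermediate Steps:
Y(s, B) = (4 + B)/(-5 + s)
a = 6 (a = 6 - (4 - 4)/(-5 + 3) = 6 - 0/(-2) = 6 - (-1)*0/2 = 6 - 1*0 = 6 + 0 = 6)
f(Z, q) = √7 - 3*Z (f(Z, q) = √(6 + 1) - 3*Z = √7 - 3*Z)
(-21151 - 44626)/(-31006 + f(-219, 134)) = (-21151 - 44626)/(-31006 + (√7 - 3*(-219))) = -65777/(-31006 + (√7 + 657)) = -65777/(-31006 + (657 + √7)) = -65777/(-30349 + √7)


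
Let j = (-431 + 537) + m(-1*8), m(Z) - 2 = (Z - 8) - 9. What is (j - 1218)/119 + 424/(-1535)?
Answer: -1792681/182665 ≈ -9.8140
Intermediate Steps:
m(Z) = -15 + Z (m(Z) = 2 + ((Z - 8) - 9) = 2 + ((-8 + Z) - 9) = 2 + (-17 + Z) = -15 + Z)
j = 83 (j = (-431 + 537) + (-15 - 1*8) = 106 + (-15 - 8) = 106 - 23 = 83)
(j - 1218)/119 + 424/(-1535) = (83 - 1218)/119 + 424/(-1535) = -1135*1/119 + 424*(-1/1535) = -1135/119 - 424/1535 = -1792681/182665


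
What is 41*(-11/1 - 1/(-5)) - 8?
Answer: -2254/5 ≈ -450.80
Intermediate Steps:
41*(-11/1 - 1/(-5)) - 8 = 41*(-11*1 - 1*(-⅕)) - 8 = 41*(-11 + ⅕) - 8 = 41*(-54/5) - 8 = -2214/5 - 8 = -2254/5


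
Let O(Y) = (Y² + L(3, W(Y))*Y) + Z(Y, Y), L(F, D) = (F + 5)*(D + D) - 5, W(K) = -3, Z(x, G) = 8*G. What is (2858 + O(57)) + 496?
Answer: 4038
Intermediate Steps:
L(F, D) = -5 + 2*D*(5 + F) (L(F, D) = (5 + F)*(2*D) - 5 = 2*D*(5 + F) - 5 = -5 + 2*D*(5 + F))
O(Y) = Y² - 45*Y (O(Y) = (Y² + (-5 + 10*(-3) + 2*(-3)*3)*Y) + 8*Y = (Y² + (-5 - 30 - 18)*Y) + 8*Y = (Y² - 53*Y) + 8*Y = Y² - 45*Y)
(2858 + O(57)) + 496 = (2858 + 57*(-45 + 57)) + 496 = (2858 + 57*12) + 496 = (2858 + 684) + 496 = 3542 + 496 = 4038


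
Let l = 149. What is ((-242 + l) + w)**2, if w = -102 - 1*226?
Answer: 177241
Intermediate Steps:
w = -328 (w = -102 - 226 = -328)
((-242 + l) + w)**2 = ((-242 + 149) - 328)**2 = (-93 - 328)**2 = (-421)**2 = 177241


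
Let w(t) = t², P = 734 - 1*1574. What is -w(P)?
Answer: -705600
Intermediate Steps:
P = -840 (P = 734 - 1574 = -840)
-w(P) = -1*(-840)² = -1*705600 = -705600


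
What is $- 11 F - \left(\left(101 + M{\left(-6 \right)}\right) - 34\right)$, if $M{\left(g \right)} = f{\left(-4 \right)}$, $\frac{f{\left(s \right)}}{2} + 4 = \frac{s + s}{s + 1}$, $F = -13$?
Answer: $\frac{236}{3} \approx 78.667$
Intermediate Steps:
$f{\left(s \right)} = -8 + \frac{4 s}{1 + s}$ ($f{\left(s \right)} = -8 + 2 \frac{s + s}{s + 1} = -8 + 2 \frac{2 s}{1 + s} = -8 + \frac{4 s}{1 + s}$)
$M{\left(g \right)} = - \frac{8}{3}$ ($M{\left(g \right)} = \frac{4 \left(-2 - -4\right)}{1 - 4} = \frac{4 \left(-2 + 4\right)}{-3} = 4 \left(- \frac{1}{3}\right) 2 = - \frac{8}{3}$)
$- 11 F - \left(\left(101 + M{\left(-6 \right)}\right) - 34\right) = \left(-11\right) \left(-13\right) - \left(\left(101 - \frac{8}{3}\right) - 34\right) = 143 - \left(\frac{295}{3} - 34\right) = 143 - \frac{193}{3} = \frac{236}{3}$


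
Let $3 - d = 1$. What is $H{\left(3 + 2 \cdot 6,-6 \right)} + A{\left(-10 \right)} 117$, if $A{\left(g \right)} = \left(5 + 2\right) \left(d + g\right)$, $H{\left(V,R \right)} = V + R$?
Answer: $-6543$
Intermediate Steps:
$d = 2$ ($d = 3 - 1 = 2$)
$H{\left(V,R \right)} = R + V$
$A{\left(g \right)} = 14 + 7 g$ ($A{\left(g \right)} = \left(5 + 2\right) \left(2 + g\right) = 7 \left(2 + g\right) = 14 + 7 g$)
$H{\left(3 + 2 \cdot 6,-6 \right)} + A{\left(-10 \right)} 117 = \left(-6 + \left(3 + 2 \cdot 6\right)\right) + \left(14 + 7 \left(-10\right)\right) 117 = \left(-6 + \left(3 + 12\right)\right) + \left(14 - 70\right) 117 = \left(-6 + 15\right) - 6552 = 9 - 6552 = -6543$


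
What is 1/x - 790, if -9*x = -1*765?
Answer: -67149/85 ≈ -789.99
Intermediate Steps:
x = 85 (x = -(-1)*765/9 = -⅑*(-765) = 85)
1/x - 790 = 1/85 - 790 = -67149/85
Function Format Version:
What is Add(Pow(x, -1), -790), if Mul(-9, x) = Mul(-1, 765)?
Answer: Rational(-67149, 85) ≈ -789.99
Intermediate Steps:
x = 85 (x = Mul(Rational(-1, 9), Mul(-1, 765)) = Mul(Rational(-1, 9), -765) = 85)
Add(Pow(x, -1), -790) = Add(Pow(85, -1), -790) = Add(Rational(1, 85), -790) = Rational(-67149, 85)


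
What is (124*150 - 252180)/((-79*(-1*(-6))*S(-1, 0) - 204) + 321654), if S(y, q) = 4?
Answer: -38930/53259 ≈ -0.73096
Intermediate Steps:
(124*150 - 252180)/((-79*(-1*(-6))*S(-1, 0) - 204) + 321654) = (124*150 - 252180)/((-79*(-1*(-6))*4 - 204) + 321654) = (18600 - 252180)/((-474*4 - 204) + 321654) = -233580/((-79*24 - 204) + 321654) = -233580/((-1896 - 204) + 321654) = -233580/(-2100 + 321654) = -233580/319554 = -233580*1/319554 = -38930/53259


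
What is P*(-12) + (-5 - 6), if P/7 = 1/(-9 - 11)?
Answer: -34/5 ≈ -6.8000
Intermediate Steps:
P = -7/20 (P = 7/(-9 - 11) = 7/(-20) = 7*(-1/20) = -7/20 ≈ -0.35000)
P*(-12) + (-5 - 6) = -7/20*(-12) + (-5 - 6) = 21/5 - 11 = -34/5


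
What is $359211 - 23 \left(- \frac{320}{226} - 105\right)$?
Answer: $\frac{40867418}{113} \approx 3.6166 \cdot 10^{5}$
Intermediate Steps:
$359211 - 23 \left(- \frac{320}{226} - 105\right) = 359211 - 23 \left(\left(-320\right) \frac{1}{226} - 105\right) = 359211 - 23 \left(- \frac{160}{113} - 105\right) = 359211 - - \frac{276575}{113} = 359211 + \frac{276575}{113} = \frac{40867418}{113}$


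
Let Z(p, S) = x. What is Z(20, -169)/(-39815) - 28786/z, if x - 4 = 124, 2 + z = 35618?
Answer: -575336719/709025520 ≈ -0.81145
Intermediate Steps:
z = 35616 (z = -2 + 35618 = 35616)
x = 128 (x = 4 + 124 = 128)
Z(p, S) = 128
Z(20, -169)/(-39815) - 28786/z = 128/(-39815) - 28786/35616 = 128*(-1/39815) - 28786*1/35616 = -128/39815 - 14393/17808 = -575336719/709025520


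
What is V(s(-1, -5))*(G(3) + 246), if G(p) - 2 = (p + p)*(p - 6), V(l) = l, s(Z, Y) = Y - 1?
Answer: -1380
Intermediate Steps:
s(Z, Y) = -1 + Y
G(p) = 2 + 2*p*(-6 + p) (G(p) = 2 + (p + p)*(p - 6) = 2 + (2*p)*(-6 + p) = 2 + 2*p*(-6 + p))
V(s(-1, -5))*(G(3) + 246) = (-1 - 5)*((2 - 12*3 + 2*3²) + 246) = -6*((2 - 36 + 2*9) + 246) = -6*((2 - 36 + 18) + 246) = -6*(-16 + 246) = -6*230 = -1380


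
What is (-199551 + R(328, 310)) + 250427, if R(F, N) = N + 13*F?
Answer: 55450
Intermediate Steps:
(-199551 + R(328, 310)) + 250427 = (-199551 + (310 + 13*328)) + 250427 = (-199551 + (310 + 4264)) + 250427 = (-199551 + 4574) + 250427 = -194977 + 250427 = 55450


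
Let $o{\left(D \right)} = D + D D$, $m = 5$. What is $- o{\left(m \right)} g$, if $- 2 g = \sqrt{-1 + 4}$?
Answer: $15 \sqrt{3} \approx 25.981$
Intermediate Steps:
$o{\left(D \right)} = D + D^{2}$
$g = - \frac{\sqrt{3}}{2}$ ($g = - \frac{\sqrt{-1 + 4}}{2} = - \frac{\sqrt{3}}{2} \approx -0.86602$)
$- o{\left(m \right)} g = - 5 \left(1 + 5\right) \left(- \frac{\sqrt{3}}{2}\right) = - 5 \cdot 6 \left(- \frac{\sqrt{3}}{2}\right) = \left(-1\right) 30 \left(- \frac{\sqrt{3}}{2}\right) = - 30 \left(- \frac{\sqrt{3}}{2}\right) = 15 \sqrt{3}$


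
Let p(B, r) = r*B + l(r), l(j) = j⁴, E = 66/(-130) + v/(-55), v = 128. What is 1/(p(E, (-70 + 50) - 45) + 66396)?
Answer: 11/197089258 ≈ 5.5812e-8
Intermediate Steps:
E = -2027/715 (E = 66/(-130) + 128/(-55) = 66*(-1/130) + 128*(-1/55) = -33/65 - 128/55 = -2027/715 ≈ -2.8350)
p(B, r) = r⁴ + B*r (p(B, r) = r*B + r⁴ = B*r + r⁴ = r⁴ + B*r)
1/(p(E, (-70 + 50) - 45) + 66396) = 1/(((-70 + 50) - 45)*(-2027/715 + ((-70 + 50) - 45)³) + 66396) = 1/((-20 - 45)*(-2027/715 + (-20 - 45)³) + 66396) = 1/(-65*(-2027/715 + (-65)³) + 66396) = 1/(-65*(-2027/715 - 274625) + 66396) = 1/(-65*(-196358902/715) + 66396) = 1/(196358902/11 + 66396) = 1/(197089258/11) = 11/197089258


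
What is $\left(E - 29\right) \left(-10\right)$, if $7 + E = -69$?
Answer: $1050$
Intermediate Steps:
$E = -76$ ($E = -7 - 69 = -76$)
$\left(E - 29\right) \left(-10\right) = \left(-76 - 29\right) \left(-10\right) = \left(-105\right) \left(-10\right) = 1050$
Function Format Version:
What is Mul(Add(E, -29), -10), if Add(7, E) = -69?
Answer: 1050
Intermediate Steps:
E = -76 (E = Add(-7, -69) = -76)
Mul(Add(E, -29), -10) = Mul(Add(-76, -29), -10) = Mul(-105, -10) = 1050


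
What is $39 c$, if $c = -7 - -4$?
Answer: $-117$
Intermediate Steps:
$c = -3$ ($c = -7 + 4 = -3$)
$39 c = 39 \left(-3\right) = -117$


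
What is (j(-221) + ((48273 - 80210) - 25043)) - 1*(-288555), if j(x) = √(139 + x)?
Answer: 231575 + I*√82 ≈ 2.3158e+5 + 9.0554*I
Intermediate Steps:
(j(-221) + ((48273 - 80210) - 25043)) - 1*(-288555) = (√(139 - 221) + ((48273 - 80210) - 25043)) - 1*(-288555) = (√(-82) + (-31937 - 25043)) + 288555 = (I*√82 - 56980) + 288555 = (-56980 + I*√82) + 288555 = 231575 + I*√82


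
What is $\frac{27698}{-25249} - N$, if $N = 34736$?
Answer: $- \frac{877076962}{25249} \approx -34737.0$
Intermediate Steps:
$\frac{27698}{-25249} - N = \frac{27698}{-25249} - 34736 = 27698 \left(- \frac{1}{25249}\right) - 34736 = - \frac{27698}{25249} - 34736 = - \frac{877076962}{25249}$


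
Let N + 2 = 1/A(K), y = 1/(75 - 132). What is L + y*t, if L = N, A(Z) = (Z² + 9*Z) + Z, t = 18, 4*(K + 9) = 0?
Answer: -415/171 ≈ -2.4269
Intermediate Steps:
K = -9 (K = -9 + (¼)*0 = -9 + 0 = -9)
y = -1/57 (y = 1/(-57) = -1/57 ≈ -0.017544)
A(Z) = Z² + 10*Z
N = -19/9 (N = -2 + 1/(-9*(10 - 9)) = -2 + 1/(-9*1) = -2 + 1/(-9) = -2 - ⅑ = -19/9 ≈ -2.1111)
L = -19/9 ≈ -2.1111
L + y*t = -19/9 - 1/57*18 = -19/9 - 6/19 = -415/171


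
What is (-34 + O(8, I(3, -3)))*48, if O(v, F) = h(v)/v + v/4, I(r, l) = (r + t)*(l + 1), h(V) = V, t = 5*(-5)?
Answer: -1488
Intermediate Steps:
t = -25
I(r, l) = (1 + l)*(-25 + r) (I(r, l) = (r - 25)*(l + 1) = (-25 + r)*(1 + l) = (1 + l)*(-25 + r))
O(v, F) = 1 + v/4 (O(v, F) = v/v + v/4 = 1 + v*(¼) = 1 + v/4)
(-34 + O(8, I(3, -3)))*48 = (-34 + (1 + (¼)*8))*48 = (-34 + (1 + 2))*48 = (-34 + 3)*48 = -31*48 = -1488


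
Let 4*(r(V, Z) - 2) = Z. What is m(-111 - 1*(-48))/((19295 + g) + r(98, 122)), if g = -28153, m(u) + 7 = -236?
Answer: 486/17651 ≈ 0.027534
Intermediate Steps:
m(u) = -243 (m(u) = -7 - 236 = -243)
r(V, Z) = 2 + Z/4
m(-111 - 1*(-48))/((19295 + g) + r(98, 122)) = -243/((19295 - 28153) + (2 + (1/4)*122)) = -243/(-8858 + (2 + 61/2)) = -243/(-8858 + 65/2) = -243/(-17651/2) = -243*(-2/17651) = 486/17651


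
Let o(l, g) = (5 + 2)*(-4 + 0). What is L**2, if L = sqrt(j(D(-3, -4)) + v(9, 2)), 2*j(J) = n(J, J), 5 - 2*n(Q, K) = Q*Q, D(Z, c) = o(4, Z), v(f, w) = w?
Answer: -771/4 ≈ -192.75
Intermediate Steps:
o(l, g) = -28 (o(l, g) = 7*(-4) = -28)
D(Z, c) = -28
n(Q, K) = 5/2 - Q**2/2 (n(Q, K) = 5/2 - Q*Q/2 = 5/2 - Q**2/2)
j(J) = 5/4 - J**2/4 (j(J) = (5/2 - J**2/2)/2 = 5/4 - J**2/4)
L = I*sqrt(771)/2 (L = sqrt((5/4 - 1/4*(-28)**2) + 2) = sqrt((5/4 - 1/4*784) + 2) = sqrt((5/4 - 196) + 2) = sqrt(-779/4 + 2) = sqrt(-771/4) = I*sqrt(771)/2 ≈ 13.883*I)
L**2 = (I*sqrt(771)/2)**2 = -771/4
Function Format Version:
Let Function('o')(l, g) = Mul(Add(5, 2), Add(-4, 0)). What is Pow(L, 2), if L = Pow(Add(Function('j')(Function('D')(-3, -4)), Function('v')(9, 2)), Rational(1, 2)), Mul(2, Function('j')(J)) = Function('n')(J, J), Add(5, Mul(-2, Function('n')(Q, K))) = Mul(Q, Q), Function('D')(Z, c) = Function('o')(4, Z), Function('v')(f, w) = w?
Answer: Rational(-771, 4) ≈ -192.75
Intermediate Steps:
Function('o')(l, g) = -28 (Function('o')(l, g) = Mul(7, -4) = -28)
Function('D')(Z, c) = -28
Function('n')(Q, K) = Add(Rational(5, 2), Mul(Rational(-1, 2), Pow(Q, 2))) (Function('n')(Q, K) = Add(Rational(5, 2), Mul(Rational(-1, 2), Mul(Q, Q))) = Add(Rational(5, 2), Mul(Rational(-1, 2), Pow(Q, 2))))
Function('j')(J) = Add(Rational(5, 4), Mul(Rational(-1, 4), Pow(J, 2))) (Function('j')(J) = Mul(Rational(1, 2), Add(Rational(5, 2), Mul(Rational(-1, 2), Pow(J, 2)))) = Add(Rational(5, 4), Mul(Rational(-1, 4), Pow(J, 2))))
L = Mul(Rational(1, 2), I, Pow(771, Rational(1, 2))) (L = Pow(Add(Add(Rational(5, 4), Mul(Rational(-1, 4), Pow(-28, 2))), 2), Rational(1, 2)) = Pow(Add(Add(Rational(5, 4), Mul(Rational(-1, 4), 784)), 2), Rational(1, 2)) = Pow(Add(Add(Rational(5, 4), -196), 2), Rational(1, 2)) = Pow(Add(Rational(-779, 4), 2), Rational(1, 2)) = Pow(Rational(-771, 4), Rational(1, 2)) = Mul(Rational(1, 2), I, Pow(771, Rational(1, 2))) ≈ Mul(13.883, I))
Pow(L, 2) = Pow(Mul(Rational(1, 2), I, Pow(771, Rational(1, 2))), 2) = Rational(-771, 4)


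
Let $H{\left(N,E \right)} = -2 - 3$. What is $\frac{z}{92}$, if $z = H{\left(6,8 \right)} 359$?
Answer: $- \frac{1795}{92} \approx -19.511$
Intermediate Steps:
$H{\left(N,E \right)} = -5$ ($H{\left(N,E \right)} = -2 - 3 = -5$)
$z = -1795$ ($z = \left(-5\right) 359 = -1795$)
$\frac{z}{92} = \frac{1}{92} \left(-1795\right) = - \frac{1795}{92}$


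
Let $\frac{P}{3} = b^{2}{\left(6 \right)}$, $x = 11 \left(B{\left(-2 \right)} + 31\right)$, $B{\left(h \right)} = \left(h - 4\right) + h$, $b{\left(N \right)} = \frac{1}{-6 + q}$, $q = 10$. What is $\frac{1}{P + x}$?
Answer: $\frac{16}{4051} \approx 0.0039496$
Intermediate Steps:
$b{\left(N \right)} = \frac{1}{4}$ ($b{\left(N \right)} = \frac{1}{-6 + 10} = \frac{1}{4}$)
$B{\left(h \right)} = -4 + 2 h$ ($B{\left(h \right)} = \left(-4 + h\right) + h = -4 + 2 h$)
$x = 253$ ($x = 11 \left(\left(-4 + 2 \left(-2\right)\right) + 31\right) = 11 \left(\left(-4 - 4\right) + 31\right) = 11 \left(-8 + 31\right) = 11 \cdot 23 = 253$)
$P = \frac{3}{16} \approx 0.1875$
$\frac{1}{P + x} = \frac{1}{\frac{3}{16} + 253} = \frac{1}{\frac{4051}{16}} = \frac{16}{4051}$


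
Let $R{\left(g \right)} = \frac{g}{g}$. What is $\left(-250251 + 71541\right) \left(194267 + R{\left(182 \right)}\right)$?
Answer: $-34717634280$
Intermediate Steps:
$R{\left(g \right)} = 1$
$\left(-250251 + 71541\right) \left(194267 + R{\left(182 \right)}\right) = \left(-250251 + 71541\right) \left(194267 + 1\right) = \left(-178710\right) 194268 = -34717634280$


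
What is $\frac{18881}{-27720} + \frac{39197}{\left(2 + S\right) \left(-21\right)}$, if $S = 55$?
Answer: $- \frac{308867}{9240} \approx -33.427$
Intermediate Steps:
$\frac{18881}{-27720} + \frac{39197}{\left(2 + S\right) \left(-21\right)} = \frac{18881}{-27720} + \frac{39197}{\left(2 + 55\right) \left(-21\right)} = 18881 \left(- \frac{1}{27720}\right) + \frac{39197}{57 \left(-21\right)} = - \frac{18881}{27720} + \frac{39197}{-1197} = - \frac{18881}{27720} + 39197 \left(- \frac{1}{1197}\right) = - \frac{18881}{27720} - \frac{2063}{63} = - \frac{308867}{9240}$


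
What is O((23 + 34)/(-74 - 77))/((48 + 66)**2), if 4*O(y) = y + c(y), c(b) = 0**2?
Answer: -1/137712 ≈ -7.2615e-6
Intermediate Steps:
c(b) = 0
O(y) = y/4 (O(y) = (y + 0)/4 = y/4)
O((23 + 34)/(-74 - 77))/((48 + 66)**2) = (((23 + 34)/(-74 - 77))/4)/((48 + 66)**2) = ((57/(-151))/4)/(114**2) = ((57*(-1/151))/4)/12996 = ((1/4)*(-57/151))*(1/12996) = -57/604*1/12996 = -1/137712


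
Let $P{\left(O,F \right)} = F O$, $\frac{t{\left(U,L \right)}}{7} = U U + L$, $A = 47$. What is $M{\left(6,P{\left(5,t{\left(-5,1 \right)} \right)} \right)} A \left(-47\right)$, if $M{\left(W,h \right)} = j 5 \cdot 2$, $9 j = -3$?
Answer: $\frac{22090}{3} \approx 7363.3$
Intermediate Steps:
$t{\left(U,L \right)} = 7 L + 7 U^{2}$ ($t{\left(U,L \right)} = 7 \left(U U + L\right) = 7 \left(U^{2} + L\right) = 7 \left(L + U^{2}\right) = 7 L + 7 U^{2}$)
$j = - \frac{1}{3}$ ($j = \frac{1}{9} \left(-3\right) = - \frac{1}{3} \approx -0.33333$)
$M{\left(W,h \right)} = - \frac{10}{3}$ ($M{\left(W,h \right)} = \left(- \frac{1}{3}\right) 5 \cdot 2 = \left(- \frac{5}{3}\right) 2 = - \frac{10}{3}$)
$M{\left(6,P{\left(5,t{\left(-5,1 \right)} \right)} \right)} A \left(-47\right) = \left(- \frac{10}{3}\right) 47 \left(-47\right) = \left(- \frac{470}{3}\right) \left(-47\right) = \frac{22090}{3}$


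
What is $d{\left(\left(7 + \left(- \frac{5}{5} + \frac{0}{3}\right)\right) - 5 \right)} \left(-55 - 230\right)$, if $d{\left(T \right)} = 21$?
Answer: $-5985$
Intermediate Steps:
$d{\left(\left(7 + \left(- \frac{5}{5} + \frac{0}{3}\right)\right) - 5 \right)} \left(-55 - 230\right) = 21 \left(-55 - 230\right) = 21 \left(-285\right) = -5985$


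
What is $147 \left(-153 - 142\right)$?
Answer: $-43365$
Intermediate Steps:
$147 \left(-153 - 142\right) = 147 \left(-295\right) = -43365$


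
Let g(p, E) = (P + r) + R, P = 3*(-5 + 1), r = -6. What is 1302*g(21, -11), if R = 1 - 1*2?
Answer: -24738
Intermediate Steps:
P = -12 (P = 3*(-4) = -12)
R = -1 (R = 1 - 2 = -1)
g(p, E) = -19 (g(p, E) = (-12 - 6) - 1 = -18 - 1 = -19)
1302*g(21, -11) = 1302*(-19) = -24738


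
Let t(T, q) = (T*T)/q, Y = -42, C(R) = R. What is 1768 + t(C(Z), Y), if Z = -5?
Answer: 74231/42 ≈ 1767.4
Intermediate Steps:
t(T, q) = T**2/q
1768 + t(C(Z), Y) = 1768 + (-5)**2/(-42) = 1768 + 25*(-1/42) = 1768 - 25/42 = 74231/42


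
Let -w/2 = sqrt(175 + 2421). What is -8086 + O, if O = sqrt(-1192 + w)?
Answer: -8086 + 2*I*sqrt(298 + sqrt(649)) ≈ -8086.0 + 35.971*I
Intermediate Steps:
w = -4*sqrt(649) (w = -2*sqrt(175 + 2421) = -4*sqrt(649) ≈ -101.90)
O = sqrt(-1192 - 4*sqrt(649)) ≈ 35.971*I
-8086 + O = -8086 + 2*sqrt(-298 - sqrt(649))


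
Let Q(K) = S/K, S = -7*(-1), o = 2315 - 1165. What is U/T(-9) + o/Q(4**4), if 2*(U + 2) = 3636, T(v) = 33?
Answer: 9727912/231 ≈ 42112.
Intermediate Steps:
U = 1816 (U = -2 + (1/2)*3636 = -2 + 1818 = 1816)
o = 1150
S = 7
Q(K) = 7/K
U/T(-9) + o/Q(4**4) = 1816/33 + 1150/((7/(4**4))) = 1816*(1/33) + 1150/((7/256)) = 1816/33 + 1150/((7*(1/256))) = 1816/33 + 1150/(7/256) = 1816/33 + 1150*(256/7) = 1816/33 + 294400/7 = 9727912/231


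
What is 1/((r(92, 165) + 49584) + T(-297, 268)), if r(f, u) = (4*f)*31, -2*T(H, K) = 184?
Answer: 1/60900 ≈ 1.6420e-5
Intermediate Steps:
T(H, K) = -92 (T(H, K) = -½*184 = -92)
r(f, u) = 124*f
1/((r(92, 165) + 49584) + T(-297, 268)) = 1/((124*92 + 49584) - 92) = 1/((11408 + 49584) - 92) = 1/(60992 - 92) = 1/60900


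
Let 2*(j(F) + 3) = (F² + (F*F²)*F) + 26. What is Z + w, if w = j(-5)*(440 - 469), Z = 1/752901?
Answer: -7314433214/752901 ≈ -9715.0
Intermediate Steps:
Z = 1/752901 ≈ 1.3282e-6
j(F) = 10 + F²/2 + F⁴/2 (j(F) = -3 + ((F² + (F*F²)*F) + 26)/2 = -3 + ((F² + F³*F) + 26)/2 = -3 + ((F² + F⁴) + 26)/2 = -3 + (26 + F² + F⁴)/2 = -3 + (13 + F²/2 + F⁴/2) = 10 + F²/2 + F⁴/2)
w = -9715 (w = (10 + (½)*(-5)² + (½)*(-5)⁴)*(440 - 469) = (10 + (½)*25 + (½)*625)*(-29) = (10 + 25/2 + 625/2)*(-29) = 335*(-29) = -9715)
Z + w = 1/752901 - 9715 = -7314433214/752901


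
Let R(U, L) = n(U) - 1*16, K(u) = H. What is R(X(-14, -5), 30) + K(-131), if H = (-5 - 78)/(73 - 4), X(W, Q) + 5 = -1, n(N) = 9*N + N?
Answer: -5327/69 ≈ -77.203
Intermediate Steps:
n(N) = 10*N
X(W, Q) = -6 (X(W, Q) = -5 - 1 = -6)
H = -83/69 ≈ -1.2029
K(u) = -83/69
R(U, L) = -16 + 10*U (R(U, L) = 10*U - 1*16 = 10*U - 16 = -16 + 10*U)
R(X(-14, -5), 30) + K(-131) = (-16 + 10*(-6)) - 83/69 = (-16 - 60) - 83/69 = -76 - 83/69 = -5327/69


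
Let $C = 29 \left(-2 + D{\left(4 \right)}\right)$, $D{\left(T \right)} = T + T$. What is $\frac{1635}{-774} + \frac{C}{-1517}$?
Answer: $- \frac{871657}{391386} \approx -2.2271$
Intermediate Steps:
$D{\left(T \right)} = 2 T$
$C = 174$ ($C = 29 \left(-2 + 2 \cdot 4\right) = 29 \left(-2 + 8\right) = 29 \cdot 6 = 174$)
$\frac{1635}{-774} + \frac{C}{-1517} = \frac{1635}{-774} + \frac{174}{-1517} = 1635 \left(- \frac{1}{774}\right) + 174 \left(- \frac{1}{1517}\right) = - \frac{545}{258} - \frac{174}{1517} = - \frac{871657}{391386}$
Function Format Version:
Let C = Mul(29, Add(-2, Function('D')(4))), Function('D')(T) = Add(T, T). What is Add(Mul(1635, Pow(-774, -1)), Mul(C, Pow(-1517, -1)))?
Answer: Rational(-871657, 391386) ≈ -2.2271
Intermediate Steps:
Function('D')(T) = Mul(2, T)
C = 174 (C = Mul(29, Add(-2, Mul(2, 4))) = Mul(29, Add(-2, 8)) = Mul(29, 6) = 174)
Add(Mul(1635, Pow(-774, -1)), Mul(C, Pow(-1517, -1))) = Add(Mul(1635, Pow(-774, -1)), Mul(174, Pow(-1517, -1))) = Add(Mul(1635, Rational(-1, 774)), Mul(174, Rational(-1, 1517))) = Add(Rational(-545, 258), Rational(-174, 1517)) = Rational(-871657, 391386)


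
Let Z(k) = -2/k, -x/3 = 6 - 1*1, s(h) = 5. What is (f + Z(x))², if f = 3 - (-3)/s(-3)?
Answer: 3136/225 ≈ 13.938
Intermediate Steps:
x = -15 (x = -3*(6 - 1*1) = -3*(6 - 1) = -3*5 = -15)
f = 18/5 (f = 3 - (-3)/5 = 3 - 1*(-⅗) = 3 + ⅗ = 18/5 ≈ 3.6000)
(f + Z(x))² = (18/5 - 2/(-15))² = (18/5 - 2*(-1/15))² = (18/5 + 2/15)² = (56/15)² = 3136/225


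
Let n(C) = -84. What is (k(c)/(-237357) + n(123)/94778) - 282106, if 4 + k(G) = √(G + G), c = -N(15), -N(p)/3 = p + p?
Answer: -3173159575717976/11248110873 - 2*√5/79119 ≈ -2.8211e+5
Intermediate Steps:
N(p) = -6*p (N(p) = -3*(p + p) = -6*p)
c = 90 (c = -(-6)*15 = -1*(-90) = 90)
k(G) = -4 + √2*√G (k(G) = -4 + √(G + G) = -4 + √(2*G) = -4 + √2*√G)
(k(c)/(-237357) + n(123)/94778) - 282106 = ((-4 + √2*√90)/(-237357) - 84/94778) - 282106 = ((-4 + √2*(3*√10))*(-1/237357) - 84*1/94778) - 282106 = ((-4 + 6*√5)*(-1/237357) - 42/47389) - 282106 = ((4/237357 - 2*√5/79119) - 42/47389) - 282106 = (-9779438/11248110873 - 2*√5/79119) - 282106 = -3173159575717976/11248110873 - 2*√5/79119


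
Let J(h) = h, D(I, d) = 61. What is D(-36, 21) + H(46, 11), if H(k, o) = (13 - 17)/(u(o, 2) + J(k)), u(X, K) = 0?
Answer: 1401/23 ≈ 60.913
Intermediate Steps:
H(k, o) = -4/k (H(k, o) = (13 - 17)/(0 + k) = -4/k)
D(-36, 21) + H(46, 11) = 61 - 4/46 = 61 - 4*1/46 = 61 - 2/23 = 1401/23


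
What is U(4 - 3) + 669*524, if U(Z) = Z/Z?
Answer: 350557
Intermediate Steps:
U(Z) = 1
U(4 - 3) + 669*524 = 1 + 669*524 = 1 + 350556 = 350557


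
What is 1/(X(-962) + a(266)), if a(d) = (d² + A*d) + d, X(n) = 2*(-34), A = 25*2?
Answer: 1/84254 ≈ 1.1869e-5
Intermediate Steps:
A = 50
X(n) = -68
a(d) = d² + 51*d (a(d) = (d² + 50*d) + d = d² + 51*d)
1/(X(-962) + a(266)) = 1/(-68 + 266*(51 + 266)) = 1/(-68 + 266*317) = 1/(-68 + 84322) = 1/84254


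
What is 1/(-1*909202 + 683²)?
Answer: -1/442713 ≈ -2.2588e-6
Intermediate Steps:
1/(-1*909202 + 683²) = 1/(-909202 + 466489) = 1/(-442713) = -1/442713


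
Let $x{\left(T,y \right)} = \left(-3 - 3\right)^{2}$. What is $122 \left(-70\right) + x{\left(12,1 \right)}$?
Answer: $-8504$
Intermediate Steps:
$x{\left(T,y \right)} = 36$ ($x{\left(T,y \right)} = \left(-6\right)^{2} = 36$)
$122 \left(-70\right) + x{\left(12,1 \right)} = 122 \left(-70\right) + 36 = -8540 + 36 = -8504$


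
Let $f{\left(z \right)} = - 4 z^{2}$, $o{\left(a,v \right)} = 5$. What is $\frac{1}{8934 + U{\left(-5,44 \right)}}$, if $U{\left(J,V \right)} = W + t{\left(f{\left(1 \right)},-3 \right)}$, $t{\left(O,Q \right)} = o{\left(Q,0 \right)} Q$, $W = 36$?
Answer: $\frac{1}{8955} \approx 0.00011167$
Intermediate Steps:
$t{\left(O,Q \right)} = 5 Q$
$U{\left(J,V \right)} = 21$ ($U{\left(J,V \right)} = 36 + 5 \left(-3\right) = 36 - 15 = 21$)
$\frac{1}{8934 + U{\left(-5,44 \right)}} = \frac{1}{8934 + 21} = \frac{1}{8955}$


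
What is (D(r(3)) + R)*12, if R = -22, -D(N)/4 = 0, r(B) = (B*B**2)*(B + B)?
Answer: -264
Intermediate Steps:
r(B) = 2*B**4 (r(B) = B**3*(2*B) = 2*B**4)
D(N) = 0 (D(N) = -4*0 = 0)
(D(r(3)) + R)*12 = (0 - 22)*12 = -22*12 = -264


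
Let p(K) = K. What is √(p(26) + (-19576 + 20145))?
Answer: √595 ≈ 24.393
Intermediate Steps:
√(p(26) + (-19576 + 20145)) = √(26 + (-19576 + 20145)) = √(26 + 569) = √595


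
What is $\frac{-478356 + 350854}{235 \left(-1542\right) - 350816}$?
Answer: $\frac{63751}{356593} \approx 0.17878$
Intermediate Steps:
$\frac{-478356 + 350854}{235 \left(-1542\right) - 350816} = - \frac{127502}{-362370 - 350816} = - \frac{127502}{-713186} = \left(-127502\right) \left(- \frac{1}{713186}\right) = \frac{63751}{356593}$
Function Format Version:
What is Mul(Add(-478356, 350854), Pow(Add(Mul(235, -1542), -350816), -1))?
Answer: Rational(63751, 356593) ≈ 0.17878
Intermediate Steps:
Mul(Add(-478356, 350854), Pow(Add(Mul(235, -1542), -350816), -1)) = Mul(-127502, Pow(Add(-362370, -350816), -1)) = Mul(-127502, Pow(-713186, -1)) = Mul(-127502, Rational(-1, 713186)) = Rational(63751, 356593)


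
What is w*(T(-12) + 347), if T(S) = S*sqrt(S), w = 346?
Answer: 120062 - 8304*I*sqrt(3) ≈ 1.2006e+5 - 14383.0*I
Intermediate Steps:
T(S) = S**(3/2)
w*(T(-12) + 347) = 346*((-12)**(3/2) + 347) = 346*(-24*I*sqrt(3) + 347) = 346*(347 - 24*I*sqrt(3)) = 120062 - 8304*I*sqrt(3)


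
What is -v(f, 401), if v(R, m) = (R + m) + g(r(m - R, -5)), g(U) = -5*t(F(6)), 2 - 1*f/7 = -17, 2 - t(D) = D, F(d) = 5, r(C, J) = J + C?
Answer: -549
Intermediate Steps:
r(C, J) = C + J
t(D) = 2 - D
f = 133 (f = 14 - 7*(-17) = 14 + 119 = 133)
g(U) = 15 (g(U) = -5*(2 - 1*5) = -5*(2 - 5) = -5*(-3) = 15)
v(R, m) = 15 + R + m (v(R, m) = (R + m) + 15 = 15 + R + m)
-v(f, 401) = -(15 + 133 + 401) = -1*549 = -549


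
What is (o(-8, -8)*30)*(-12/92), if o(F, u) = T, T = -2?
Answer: 180/23 ≈ 7.8261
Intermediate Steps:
o(F, u) = -2
(o(-8, -8)*30)*(-12/92) = (-2*30)*(-12/92) = -(-720)/92 = -60*(-3/23) = 180/23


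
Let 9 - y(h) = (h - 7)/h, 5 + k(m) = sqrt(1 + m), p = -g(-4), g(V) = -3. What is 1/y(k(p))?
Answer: 3/17 ≈ 0.17647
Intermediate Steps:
p = 3 (p = -1*(-3) = 3)
k(m) = -5 + sqrt(1 + m)
y(h) = 9 - (-7 + h)/h (y(h) = 9 - (h - 7)/h = 9 - (-7 + h)/h)
1/y(k(p)) = 1/(8 + 7/(-5 + sqrt(1 + 3))) = 1/(8 + 7/(-5 + sqrt(4))) = 1/(8 + 7/(-5 + 2)) = 1/(8 + 7/(-3)) = 1/(8 + 7*(-1/3)) = 1/(8 - 7/3) = 1/(17/3) = 3/17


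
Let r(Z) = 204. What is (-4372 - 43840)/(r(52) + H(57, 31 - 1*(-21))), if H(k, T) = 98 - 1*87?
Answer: -48212/215 ≈ -224.24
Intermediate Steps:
H(k, T) = 11 (H(k, T) = 98 - 87 = 11)
(-4372 - 43840)/(r(52) + H(57, 31 - 1*(-21))) = (-4372 - 43840)/(204 + 11) = -48212/215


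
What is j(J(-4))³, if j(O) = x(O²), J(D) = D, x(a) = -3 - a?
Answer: -6859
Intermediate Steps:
j(O) = -3 - O²
j(J(-4))³ = (-3 - 1*(-4)²)³ = (-3 - 1*16)³ = (-3 - 16)³ = (-19)³ = -6859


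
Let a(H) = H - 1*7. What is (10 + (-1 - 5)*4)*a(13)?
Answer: -84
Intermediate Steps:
a(H) = -7 + H (a(H) = H - 7 = -7 + H)
(10 + (-1 - 5)*4)*a(13) = (10 + (-1 - 5)*4)*(-7 + 13) = (10 - 6*4)*6 = (10 - 24)*6 = -14*6 = -84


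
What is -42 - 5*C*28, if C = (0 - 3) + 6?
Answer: -462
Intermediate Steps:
C = 3 (C = -3 + 6 = 3)
-42 - 5*C*28 = -42 - 5*3*28 = -42 - 15*28 = -42 - 420 = -462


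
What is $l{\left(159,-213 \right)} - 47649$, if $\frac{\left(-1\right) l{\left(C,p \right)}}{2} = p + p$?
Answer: $-46797$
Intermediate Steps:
$l{\left(C,p \right)} = - 4 p$ ($l{\left(C,p \right)} = - 2 \left(p + p\right) = - 2 \cdot 2 p = - 4 p$)
$l{\left(159,-213 \right)} - 47649 = \left(-4\right) \left(-213\right) - 47649 = 852 - 47649 = -46797$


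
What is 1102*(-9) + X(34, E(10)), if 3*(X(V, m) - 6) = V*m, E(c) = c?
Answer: -29396/3 ≈ -9798.7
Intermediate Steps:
X(V, m) = 6 + V*m/3 (X(V, m) = 6 + (V*m)/3 = 6 + V*m/3)
1102*(-9) + X(34, E(10)) = 1102*(-9) + (6 + (⅓)*34*10) = -9918 + (6 + 340/3) = -9918 + 358/3 = -29396/3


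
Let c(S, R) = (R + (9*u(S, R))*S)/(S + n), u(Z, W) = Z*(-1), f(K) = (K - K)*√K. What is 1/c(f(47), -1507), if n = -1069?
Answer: 1069/1507 ≈ 0.70936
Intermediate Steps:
f(K) = 0 (f(K) = 0*√K = 0)
u(Z, W) = -Z
c(S, R) = (R - 9*S²)/(-1069 + S) (c(S, R) = (R + (9*(-S))*S)/(S - 1069) = (R + (-9*S)*S)/(-1069 + S) = (R - 9*S²)/(-1069 + S))
1/c(f(47), -1507) = 1/((-1507 - 9*0²)/(-1069 + 0)) = 1/((-1507 - 9*0)/(-1069)) = 1/(-(-1507 + 0)/1069) = 1/(-1/1069*(-1507)) = 1/(1507/1069) = 1069/1507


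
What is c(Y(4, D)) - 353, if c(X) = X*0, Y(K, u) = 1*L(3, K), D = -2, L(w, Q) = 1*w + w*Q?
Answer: -353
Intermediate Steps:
L(w, Q) = w + Q*w
Y(K, u) = 3 + 3*K (Y(K, u) = 1*(3*(1 + K)) = 1*(3 + 3*K) = 3 + 3*K)
c(X) = 0
c(Y(4, D)) - 353 = 0 - 353 = -353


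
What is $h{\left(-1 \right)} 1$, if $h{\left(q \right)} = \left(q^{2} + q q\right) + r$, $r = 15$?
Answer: $17$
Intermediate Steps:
$h{\left(q \right)} = 15 + 2 q^{2}$ ($h{\left(q \right)} = \left(q^{2} + q q\right) + 15 = \left(q^{2} + q^{2}\right) + 15 = 2 q^{2} + 15 = 15 + 2 q^{2}$)
$h{\left(-1 \right)} 1 = \left(15 + 2 \left(-1\right)^{2}\right) 1 = \left(15 + 2 \cdot 1\right) 1 = \left(15 + 2\right) 1 = 17 \cdot 1 = 17$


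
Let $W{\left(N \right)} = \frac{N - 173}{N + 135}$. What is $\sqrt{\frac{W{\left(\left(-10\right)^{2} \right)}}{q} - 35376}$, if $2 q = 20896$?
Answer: $\frac{i \sqrt{13328792142344615}}{613820} \approx 188.08 i$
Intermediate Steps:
$W{\left(N \right)} = \frac{-173 + N}{135 + N}$
$q = 10448$ ($q = \frac{1}{2} \cdot 20896 = 10448$)
$\sqrt{\frac{W{\left(\left(-10\right)^{2} \right)}}{q} - 35376} = \sqrt{\frac{\frac{1}{135 + \left(-10\right)^{2}} \left(-173 + \left(-10\right)^{2}\right)}{10448} - 35376} = \sqrt{\frac{-173 + 100}{135 + 100} \cdot \frac{1}{10448} - 35376} = \sqrt{\frac{1}{235} \left(-73\right) \frac{1}{10448} - 35376} = \sqrt{\left(- \frac{73}{235}\right) \frac{1}{10448} - 35376} = \sqrt{- \frac{73}{2455280} - 35376} = \sqrt{- \frac{86857985353}{2455280}} = \frac{i \sqrt{13328792142344615}}{613820}$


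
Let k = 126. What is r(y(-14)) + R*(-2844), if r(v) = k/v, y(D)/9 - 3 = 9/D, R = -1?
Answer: 94048/33 ≈ 2849.9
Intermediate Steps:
y(D) = 27 + 81/D (y(D) = 27 + 9*(9/D) = 27 + 81/D)
r(v) = 126/v
r(y(-14)) + R*(-2844) = 126/(27 + 81/(-14)) - 1*(-2844) = 126/(27 + 81*(-1/14)) + 2844 = 126/(27 - 81/14) + 2844 = 126/(297/14) + 2844 = 126*(14/297) + 2844 = 196/33 + 2844 = 94048/33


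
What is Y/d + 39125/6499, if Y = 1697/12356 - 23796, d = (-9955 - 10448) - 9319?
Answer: 2325615538403/340960780424 ≈ 6.8208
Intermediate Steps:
d = -29722 (d = -20403 - 9319 = -29722)
Y = -294021679/12356 (Y = 1697*(1/12356) - 23796 = 1697/12356 - 23796 = -294021679/12356 ≈ -23796.)
Y/d + 39125/6499 = -294021679/12356/(-29722) + 39125/6499 = -294021679/12356*(-1/29722) + 39125*(1/6499) = 42003097/52463576 + 39125/6499 = 2325615538403/340960780424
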